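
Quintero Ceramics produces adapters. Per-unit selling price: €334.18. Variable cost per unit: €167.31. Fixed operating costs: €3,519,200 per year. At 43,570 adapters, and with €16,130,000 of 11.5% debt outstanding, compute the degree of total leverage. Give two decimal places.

At 43,570 units, contribution = 43,570 × €166.87 = €7,270,525.90.
Operating income = contribution − fixed costs = €7,270,525.90 − €3,519,200 = €3,751,325.90. Interest = €1,854,950.00.
DOL = €7,270,525.90 ÷ €3,751,325.90 = 1.9381; DFL = €3,751,325.90 ÷ €1,896,375.90 = 1.9782.
DCL = DOL × DFL = 1.9381 × 1.9782 = 3.8339.

3.83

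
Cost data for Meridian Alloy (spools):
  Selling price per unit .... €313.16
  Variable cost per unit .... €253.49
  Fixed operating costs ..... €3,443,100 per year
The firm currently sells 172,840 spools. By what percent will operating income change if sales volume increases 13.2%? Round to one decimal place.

Contribution at this volume is 172,840 × €59.67 = €10,313,362.80.
EBIT = €10,313,362.80 − €3,443,100 = €6,870,262.80.
So DOL = total CM / EBIT = €10,313,362.80 / €6,870,262.80 = 1.5012.
Operating income changes by 1.5012 × +13.2% = +19.8%.

+19.8%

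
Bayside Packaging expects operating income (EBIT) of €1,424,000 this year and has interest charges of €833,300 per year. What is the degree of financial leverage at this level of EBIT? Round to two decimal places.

Annual interest charges come to €833,300.00.
Degree of financial leverage = EBIT / (EBIT − interest) = €1,424,000 / €590,700.00 = 2.4107.

2.41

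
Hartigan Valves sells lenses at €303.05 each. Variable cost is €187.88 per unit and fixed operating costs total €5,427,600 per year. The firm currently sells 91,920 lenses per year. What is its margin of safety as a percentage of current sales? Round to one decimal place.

48.7%

Unit CM = price − variable cost = €303.05 − €187.88 = €115.17. Break-even units = €5,427,600 ÷ €115.17 = 47,126.86; break-even revenue = 47,126.86 × €303.05 = €14,281,793.70.
Actual sales revenue = 91,920 × €303.05 = €27,856,356.00.
Margin of safety = (€27,856,356.00 − €14,281,793.70) ÷ €27,856,356.00 = 48.7%.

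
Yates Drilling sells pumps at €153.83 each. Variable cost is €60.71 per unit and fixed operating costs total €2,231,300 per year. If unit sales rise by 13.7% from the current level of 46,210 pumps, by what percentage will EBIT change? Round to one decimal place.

Total contribution margin = 46,210 × €93.12 = €4,303,075.20.
Operating income = contribution − fixed costs = €4,303,075.20 − €2,231,300 = €2,071,775.20.
Degree of operating leverage = €4,303,075.20 / €2,071,775.20 = 2.0770.
Operating income changes by 2.0770 × +13.7% = +28.5%.

+28.5%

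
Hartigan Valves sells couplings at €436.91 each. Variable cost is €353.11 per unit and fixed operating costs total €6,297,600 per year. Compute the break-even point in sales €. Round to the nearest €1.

€32,833,943

CM per unit = €436.91 − €353.11 = €83.80; CM ratio = €83.80 / €436.91 = 0.1918.
Break-even sales = FC ÷ CM ratio = €6,297,600 × €436.91 / €83.80 = €32,833,943.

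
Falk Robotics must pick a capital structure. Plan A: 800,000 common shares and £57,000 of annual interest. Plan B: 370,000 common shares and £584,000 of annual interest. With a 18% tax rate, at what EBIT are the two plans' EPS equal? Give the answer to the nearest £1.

£1,037,465

At indifference, (EBIT − 57,000)(1 − t)/800,000 = (EBIT − 584,000)(1 − t)/370,000.
The (1 − t) factor cancels: (EBIT − 57,000) × 370,000 = (EBIT − 584,000) × 800,000.
Solving, EBIT = (584,000·800,000 − 57,000·370,000) / (800,000 − 370,000) = 446,110,000,000 / 430,000 = 1,037,465.12.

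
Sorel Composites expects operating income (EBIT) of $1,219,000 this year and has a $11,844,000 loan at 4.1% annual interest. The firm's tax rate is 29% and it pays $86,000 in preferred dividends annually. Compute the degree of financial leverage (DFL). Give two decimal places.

Interest = $485,604.00.
Preferred dividends grossed up pre-tax: $86,000 / (1 − 0.29) = $121,126.76.
DFL = EBIT ÷ [EBIT − I − D_p/(1−t)] = $1,219,000 ÷ [$1,219,000 − $485,604.00 − $121,126.76] = $1,219,000 ÷ $612,269.24 = 1.9910.

1.99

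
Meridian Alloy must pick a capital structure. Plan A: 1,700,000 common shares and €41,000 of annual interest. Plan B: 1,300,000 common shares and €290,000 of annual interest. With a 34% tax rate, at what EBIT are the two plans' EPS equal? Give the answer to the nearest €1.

At indifference, (EBIT − 41,000)(1 − t)/1,700,000 = (EBIT − 290,000)(1 − t)/1,300,000.
Cancelling (1 − t) and cross-multiplying: 1,300,000·(EBIT − 41,000) = 1,700,000·(EBIT − 290,000).
Solving, EBIT = (290,000·1,700,000 − 41,000·1,300,000) / (1,700,000 − 1,300,000) = 439,700,000,000 / 400,000 = 1,099,250.00.

€1,099,250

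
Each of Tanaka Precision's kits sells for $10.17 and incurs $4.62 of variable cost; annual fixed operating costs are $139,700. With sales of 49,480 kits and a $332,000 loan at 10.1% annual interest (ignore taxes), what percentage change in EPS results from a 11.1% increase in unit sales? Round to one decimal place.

Contribution at this volume is 49,480 × $5.55 = $274,614.00.
EBIT = $274,614.00 − $139,700 = $134,914.00.
After interest of $33,532.00, pre-tax earnings = $101,382.00.
DCL = total CM / (EBIT − I) = $274,614.00 / $101,382.00 = 2.7087.
EPS therefore changes by 2.7087 × (+11.1%) = +30.1%.

+30.1%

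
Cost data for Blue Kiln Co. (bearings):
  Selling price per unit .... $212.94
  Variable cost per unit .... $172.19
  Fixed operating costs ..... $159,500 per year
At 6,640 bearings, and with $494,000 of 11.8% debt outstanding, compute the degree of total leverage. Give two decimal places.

5.13

Contribution at this volume is 6,640 × $40.75 = $270,580.00.
Subtracting fixed costs: EBIT = $270,580.00 − $159,500 = $111,080.00. Interest = $58,292.00, so EBIT − I = $52,788.00.
Degree of total leverage = total CM / (EBIT − interest) = $270,580.00 / $52,788.00 = 5.1258.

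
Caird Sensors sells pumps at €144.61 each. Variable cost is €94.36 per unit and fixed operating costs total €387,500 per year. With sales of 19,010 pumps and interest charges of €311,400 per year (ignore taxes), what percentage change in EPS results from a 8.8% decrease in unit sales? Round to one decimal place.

-32.8%

Contribution at this volume is 19,010 × €50.25 = €955,252.50.
Subtracting fixed costs: EBIT = €955,252.50 − €387,500 = €567,752.50.
After interest of €311,400.00, pre-tax earnings = €256,352.50.
DCL = total CM / (EBIT − I) = €955,252.50 / €256,352.50 = 3.7263.
%ΔEPS = DCL × %ΔSales = 3.7263 × -8.8% = -32.8%.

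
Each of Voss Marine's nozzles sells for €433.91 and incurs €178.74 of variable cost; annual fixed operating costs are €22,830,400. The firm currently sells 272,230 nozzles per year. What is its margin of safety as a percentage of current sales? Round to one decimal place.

Contribution margin per unit = €433.91 − €178.74 = €255.17. Break-even units = €22,830,400 ÷ €255.17 = 89,471.33; break-even revenue = 89,471.33 × €433.91 = €38,822,506.03.
Actual sales revenue = 272,230 × €433.91 = €118,123,319.30.
Margin of safety = (€118,123,319.30 − €38,822,506.03) ÷ €118,123,319.30 = 67.1%.

67.1%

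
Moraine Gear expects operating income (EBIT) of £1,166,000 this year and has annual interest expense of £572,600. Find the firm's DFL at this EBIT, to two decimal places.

Interest = £572,600.00.
Degree of financial leverage = EBIT / (EBIT − interest) = £1,166,000 / £593,400.00 = 1.9649.

1.96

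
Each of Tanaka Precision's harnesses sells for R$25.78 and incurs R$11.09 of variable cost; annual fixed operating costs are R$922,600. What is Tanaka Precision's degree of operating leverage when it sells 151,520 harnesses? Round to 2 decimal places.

1.71

Contribution at this volume is 151,520 × R$14.69 = R$2,225,828.80.
Subtracting fixed costs: EBIT = R$2,225,828.80 − R$922,600 = R$1,303,228.80.
So DOL = total CM / EBIT = R$2,225,828.80 / R$1,303,228.80 = 1.7079.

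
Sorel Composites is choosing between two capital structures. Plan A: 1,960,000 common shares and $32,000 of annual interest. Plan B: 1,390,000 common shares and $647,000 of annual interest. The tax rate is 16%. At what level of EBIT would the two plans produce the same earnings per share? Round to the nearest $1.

Set EPS_A = EPS_B: (EBIT − $32,000)(1 − 0.16) ÷ 1,960,000 = (EBIT − $647,000)(1 − 0.16) ÷ 1,390,000.
The (1 − t) factor cancels: (EBIT − 32,000) × 1,390,000 = (EBIT − 647,000) × 1,960,000.
Solving, EBIT = (647,000·1,960,000 − 32,000·1,390,000) / (1,960,000 − 1,390,000) = 1,223,640,000,000 / 570,000 = 2,146,736.84.

$2,146,737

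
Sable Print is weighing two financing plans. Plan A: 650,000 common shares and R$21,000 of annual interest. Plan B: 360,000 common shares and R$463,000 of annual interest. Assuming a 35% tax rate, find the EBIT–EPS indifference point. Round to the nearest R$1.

R$1,011,690

Set EPS_A = EPS_B: (EBIT − R$21,000)(1 − 0.35) ÷ 650,000 = (EBIT − R$463,000)(1 − 0.35) ÷ 360,000.
Cancelling (1 − t) and cross-multiplying: 360,000·(EBIT − 21,000) = 650,000·(EBIT − 463,000).
Solving, EBIT = (463,000·650,000 − 21,000·360,000) / (650,000 − 360,000) = 293,390,000,000 / 290,000 = 1,011,689.66.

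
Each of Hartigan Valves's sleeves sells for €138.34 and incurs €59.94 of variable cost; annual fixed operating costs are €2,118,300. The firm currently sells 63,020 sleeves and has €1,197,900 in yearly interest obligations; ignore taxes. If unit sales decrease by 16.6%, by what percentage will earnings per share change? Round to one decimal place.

-50.5%

At 63,020 units, contribution = 63,020 × €78.40 = €4,940,768.00.
EBIT = €4,940,768.00 − €2,118,300 = €2,822,468.00.
After interest of €1,197,900.00, pre-tax earnings = €1,624,568.00.
Degree of combined leverage = contribution ÷ (EBIT − I) = €4,940,768.00 ÷ €1,624,568.00 = 3.0413.
EPS therefore changes by 3.0413 × (-16.6%) = -50.5%.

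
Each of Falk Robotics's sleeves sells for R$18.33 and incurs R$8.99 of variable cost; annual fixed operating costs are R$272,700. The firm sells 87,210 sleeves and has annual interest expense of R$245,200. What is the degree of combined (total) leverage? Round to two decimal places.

Contribution at this volume is 87,210 × R$9.34 = R$814,541.40.
EBIT = R$814,541.40 − R$272,700 = R$541,841.40. Interest = R$245,200.00.
DOL = R$814,541.40 ÷ R$541,841.40 = 1.5033; DFL = R$541,841.40 ÷ R$296,641.40 = 1.8266.
Combined leverage = 1.5033 × 1.8266 = 2.7459.

2.75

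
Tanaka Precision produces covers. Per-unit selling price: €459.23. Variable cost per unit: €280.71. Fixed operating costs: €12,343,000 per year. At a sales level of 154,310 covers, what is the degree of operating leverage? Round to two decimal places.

1.81

At 154,310 units, contribution = 154,310 × €178.52 = €27,547,421.20.
Operating income = contribution − fixed costs = €27,547,421.20 − €12,343,000 = €15,204,421.20.
DOL = contribution ÷ EBIT = €27,547,421.20 ÷ €15,204,421.20 = 1.8118.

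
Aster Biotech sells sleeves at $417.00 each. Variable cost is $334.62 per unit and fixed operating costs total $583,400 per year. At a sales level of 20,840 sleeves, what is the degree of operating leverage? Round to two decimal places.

Total contribution margin = 20,840 × $82.38 = $1,716,799.20.
Subtracting fixed costs: EBIT = $1,716,799.20 − $583,400 = $1,133,399.20.
Degree of operating leverage = $1,716,799.20 / $1,133,399.20 = 1.5147.

1.51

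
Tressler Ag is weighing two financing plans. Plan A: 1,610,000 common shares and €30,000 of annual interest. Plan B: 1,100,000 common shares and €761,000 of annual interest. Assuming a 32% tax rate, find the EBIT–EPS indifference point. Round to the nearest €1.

€2,337,667

Set EPS_A = EPS_B: (EBIT − €30,000)(1 − 0.32) ÷ 1,610,000 = (EBIT − €761,000)(1 − 0.32) ÷ 1,100,000.
The (1 − t) factor cancels: (EBIT − 30,000) × 1,100,000 = (EBIT − 761,000) × 1,610,000.
EBIT × (1,610,000 − 1,100,000) = 761,000 × 1,610,000 − 30,000 × 1,100,000 = 1,192,210,000,000, so EBIT = 1,192,210,000,000 ÷ 510,000 = 2,337,666.67.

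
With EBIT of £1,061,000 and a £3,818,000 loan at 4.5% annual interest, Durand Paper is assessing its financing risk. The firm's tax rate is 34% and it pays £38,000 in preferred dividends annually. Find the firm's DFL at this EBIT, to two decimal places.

1.28

Interest = £171,810.00.
Pre-tax preferred-dividend burden = £38,000 ÷ (1 − 0.34) = £57,575.76.
DFL = EBIT ÷ [EBIT − I − D_p/(1−t)] = £1,061,000 ÷ [£1,061,000 − £171,810.00 − £57,575.76] = £1,061,000 ÷ £831,614.24 = 1.2758.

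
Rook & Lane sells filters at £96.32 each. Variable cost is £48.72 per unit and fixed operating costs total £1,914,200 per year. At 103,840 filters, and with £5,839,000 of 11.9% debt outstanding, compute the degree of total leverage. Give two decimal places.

2.12

At 103,840 units, contribution = 103,840 × £47.60 = £4,942,784.00.
Subtracting fixed costs: EBIT = £4,942,784.00 − £1,914,200 = £3,028,584.00. Interest = £694,841.00, so EBIT − I = £2,333,743.00.
DCL = contribution ÷ (EBIT − I) = £4,942,784.00 ÷ £2,333,743.00 = 2.1180.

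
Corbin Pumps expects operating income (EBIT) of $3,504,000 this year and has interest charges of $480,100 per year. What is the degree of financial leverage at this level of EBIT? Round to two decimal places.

Annual interest charges come to $480,100.00.
Degree of financial leverage = EBIT / (EBIT − interest) = $3,504,000 / $3,023,900.00 = 1.1588.

1.16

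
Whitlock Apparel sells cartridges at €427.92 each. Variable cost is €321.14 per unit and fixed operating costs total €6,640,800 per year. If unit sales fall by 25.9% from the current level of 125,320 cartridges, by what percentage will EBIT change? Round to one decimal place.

Contribution at this volume is 125,320 × €106.78 = €13,381,669.60.
Operating income = contribution − fixed costs = €13,381,669.60 − €6,640,800 = €6,740,869.60.
DOL = contribution ÷ EBIT = €13,381,669.60 ÷ €6,740,869.60 = 1.9852.
%ΔEBIT = DOL × %ΔSales = 1.9852 × -25.9% = -51.4%.

-51.4%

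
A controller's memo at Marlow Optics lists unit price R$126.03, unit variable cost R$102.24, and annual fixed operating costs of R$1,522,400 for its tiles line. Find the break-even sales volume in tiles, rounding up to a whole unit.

63,994 tiles

Contribution margin per unit = R$126.03 − R$102.24 = R$23.79.
Break-even Q = R$1,522,400 / R$23.79 = 63,993.27 → 63,994 tiles.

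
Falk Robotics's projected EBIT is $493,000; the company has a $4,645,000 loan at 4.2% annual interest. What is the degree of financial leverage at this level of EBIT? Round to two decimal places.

Annual interest charges come to $195,090.00.
DFL = EBIT ÷ (EBIT − I) = $493,000 ÷ ($493,000 − $195,090.00) = $493,000 ÷ $297,910.00 = 1.6549.

1.65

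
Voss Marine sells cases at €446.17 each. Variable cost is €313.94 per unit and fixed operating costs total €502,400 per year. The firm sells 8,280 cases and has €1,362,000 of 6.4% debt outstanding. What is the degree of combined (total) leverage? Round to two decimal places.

Contribution at this volume is 8,280 × €132.23 = €1,094,864.40.
Subtracting fixed costs: EBIT = €1,094,864.40 − €502,400 = €592,464.40. Interest = €87,168.00.
DOL = €1,094,864.40 ÷ €592,464.40 = 1.8480; DFL = €592,464.40 ÷ €505,296.40 = 1.1725.
Combined leverage = 1.8480 × 1.1725 = 2.1668.

2.17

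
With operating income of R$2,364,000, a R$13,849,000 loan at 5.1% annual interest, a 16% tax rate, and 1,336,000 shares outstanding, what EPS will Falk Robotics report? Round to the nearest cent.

R$1.04

Pre-tax income = R$2,364,000 − R$706,299.00 = R$1,657,701.00.
After tax at 16%: net income = R$1,657,701.00 × 0.84 = R$1,392,468.84.
EPS = R$1,392,468.84 ÷ 1,336,000 = R$1.04.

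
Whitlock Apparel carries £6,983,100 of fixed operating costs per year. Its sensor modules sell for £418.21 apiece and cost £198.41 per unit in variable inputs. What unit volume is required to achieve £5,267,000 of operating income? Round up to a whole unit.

55,733 sensor modules

Each unit contributes £418.21 − £198.41 = £219.80.
Need Q such that Q × £219.80 − £6,983,100 = £5,267,000, i.e. Q = £12,250,100 / £219.80 = 55,732.94 → 55,733.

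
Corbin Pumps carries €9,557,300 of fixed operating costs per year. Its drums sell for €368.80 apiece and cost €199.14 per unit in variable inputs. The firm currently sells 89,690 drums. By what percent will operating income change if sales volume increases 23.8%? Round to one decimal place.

At 89,690 units, contribution = 89,690 × €169.66 = €15,216,805.40.
Subtracting fixed costs: EBIT = €15,216,805.40 − €9,557,300 = €5,659,505.40.
DOL = contribution ÷ EBIT = €15,216,805.40 ÷ €5,659,505.40 = 2.6887.
Operating income changes by 2.6887 × +23.8% = +64.0%.

+64.0%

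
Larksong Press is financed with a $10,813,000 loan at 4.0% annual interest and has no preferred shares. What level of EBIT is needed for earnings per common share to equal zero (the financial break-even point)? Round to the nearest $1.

Annual interest = 4.0% × $10,813,000 = $432,520.00.
With no preferred dividends, EPS = 0 when EBIT exactly covers interest, so the financial break-even EBIT is $432,520.00.

$432,520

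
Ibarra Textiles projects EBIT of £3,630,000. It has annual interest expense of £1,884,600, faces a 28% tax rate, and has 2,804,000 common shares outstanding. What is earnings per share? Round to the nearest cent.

Pre-tax income = £3,630,000 − £1,884,600.00 = £1,745,400.00.
Net income = £1,745,400.00 × (1 − 0.28) = £1,256,688.00.
Per share: £1,256,688.00 / 2,804,000 shares = £0.45.

£0.45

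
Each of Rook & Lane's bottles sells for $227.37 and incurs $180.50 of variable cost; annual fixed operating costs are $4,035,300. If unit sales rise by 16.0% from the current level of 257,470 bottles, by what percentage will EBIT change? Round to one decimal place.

+24.0%

Contribution at this volume is 257,470 × $46.87 = $12,067,618.90.
EBIT = $12,067,618.90 − $4,035,300 = $8,032,318.90.
DOL = contribution ÷ EBIT = $12,067,618.90 ÷ $8,032,318.90 = 1.5024.
%ΔEBIT = DOL × %ΔSales = 1.5024 × +16.0% = +24.0%.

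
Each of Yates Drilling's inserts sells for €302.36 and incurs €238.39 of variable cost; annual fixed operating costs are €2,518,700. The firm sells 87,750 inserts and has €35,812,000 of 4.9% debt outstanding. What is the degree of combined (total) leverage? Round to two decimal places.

4.19

Total contribution margin = 87,750 × €63.97 = €5,613,367.50.
EBIT = €5,613,367.50 − €2,518,700 = €3,094,667.50. Interest = €1,754,788.00, so EBIT − I = €1,339,879.50.
DCL = contribution ÷ (EBIT − I) = €5,613,367.50 ÷ €1,339,879.50 = 4.1895.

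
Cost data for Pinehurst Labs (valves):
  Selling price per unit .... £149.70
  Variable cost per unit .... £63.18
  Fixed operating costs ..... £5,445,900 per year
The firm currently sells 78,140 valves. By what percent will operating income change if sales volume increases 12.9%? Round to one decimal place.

Total contribution margin = 78,140 × £86.52 = £6,760,672.80.
EBIT = £6,760,672.80 − £5,445,900 = £1,314,772.80.
DOL = contribution ÷ EBIT = £6,760,672.80 ÷ £1,314,772.80 = 5.1421.
Operating income changes by 5.1421 × +12.9% = +66.3%.

+66.3%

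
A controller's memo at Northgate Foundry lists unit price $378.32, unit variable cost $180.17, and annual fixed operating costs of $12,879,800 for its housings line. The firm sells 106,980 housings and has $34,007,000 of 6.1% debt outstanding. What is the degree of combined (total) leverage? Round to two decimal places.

At 106,980 units, contribution = 106,980 × $198.15 = $21,198,087.00.
Subtracting fixed costs: EBIT = $21,198,087.00 − $12,879,800 = $8,318,287.00. Interest = $2,074,427.00.
DOL = $21,198,087.00 ÷ $8,318,287.00 = 2.5484; DFL = $8,318,287.00 ÷ $6,243,860.00 = 1.3322.
DCL = DOL × DFL = 2.5484 × 1.3322 = 3.3950.

3.40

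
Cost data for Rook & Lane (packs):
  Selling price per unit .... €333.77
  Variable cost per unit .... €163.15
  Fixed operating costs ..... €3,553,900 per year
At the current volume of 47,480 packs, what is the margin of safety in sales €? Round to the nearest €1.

Contribution margin per unit = €333.77 − €163.15 = €170.62. Break-even units = €3,553,900 ÷ €170.62 = 20,829.33; break-even revenue = 20,829.33 × €333.77 = €6,952,204.92.
Actual sales revenue = 47,480 × €333.77 = €15,847,399.60.
Margin of safety = €15,847,399.60 − €6,952,204.92 = €8,895,195.

€8,895,195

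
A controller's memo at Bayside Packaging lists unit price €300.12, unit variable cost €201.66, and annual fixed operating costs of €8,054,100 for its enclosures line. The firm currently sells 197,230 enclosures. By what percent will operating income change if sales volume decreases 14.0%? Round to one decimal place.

-23.9%

At 197,230 units, contribution = 197,230 × €98.46 = €19,419,265.80.
Operating income = contribution − fixed costs = €19,419,265.80 − €8,054,100 = €11,365,165.80.
Degree of operating leverage = €19,419,265.80 / €11,365,165.80 = 1.7087.
Operating income changes by 1.7087 × -14.0% = -23.9%.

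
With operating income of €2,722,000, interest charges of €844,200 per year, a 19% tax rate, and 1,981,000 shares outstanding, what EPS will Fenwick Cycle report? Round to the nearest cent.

Interest = €844,200.00, so EBT = €2,722,000 − €844,200.00 = €1,877,800.00.
After tax at 19%: net income = €1,877,800.00 × 0.81 = €1,521,018.00.
EPS = €1,521,018.00 ÷ 1,981,000 = €0.77.

€0.77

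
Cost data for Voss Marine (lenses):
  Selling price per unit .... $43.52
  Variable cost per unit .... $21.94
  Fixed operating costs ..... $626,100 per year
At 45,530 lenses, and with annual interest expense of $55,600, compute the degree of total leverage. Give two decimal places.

3.27

Total contribution margin = 45,530 × $21.58 = $982,537.40.
Subtracting fixed costs: EBIT = $982,537.40 − $626,100 = $356,437.40. Interest = $55,600.00.
DOL = $982,537.40 ÷ $356,437.40 = 2.7565; DFL = $356,437.40 ÷ $300,837.40 = 1.1848.
DCL = DOL × DFL = 2.7565 × 1.1848 = 3.2659.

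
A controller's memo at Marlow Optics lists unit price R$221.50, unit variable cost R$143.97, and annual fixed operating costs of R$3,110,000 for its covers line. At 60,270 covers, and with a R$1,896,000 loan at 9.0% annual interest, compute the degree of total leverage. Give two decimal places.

At 60,270 units, contribution = 60,270 × R$77.53 = R$4,672,733.10.
Operating income = contribution − fixed costs = R$4,672,733.10 − R$3,110,000 = R$1,562,733.10. Interest = R$170,640.00.
DOL = R$4,672,733.10 ÷ R$1,562,733.10 = 2.9901; DFL = R$1,562,733.10 ÷ R$1,392,093.10 = 1.1226.
Combined leverage = 2.9901 × 1.1226 = 3.3567.

3.36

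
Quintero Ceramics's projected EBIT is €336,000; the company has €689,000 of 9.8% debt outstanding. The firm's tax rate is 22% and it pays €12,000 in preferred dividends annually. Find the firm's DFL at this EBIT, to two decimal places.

Annual interest charges come to €67,522.00.
Pre-tax preferred-dividend burden = €12,000 ÷ (1 − 0.22) = €15,384.62.
DFL = EBIT ÷ [EBIT − I − D_p/(1−t)] = €336,000 ÷ [€336,000 − €67,522.00 − €15,384.62] = €336,000 ÷ €253,093.38 = 1.3276.

1.33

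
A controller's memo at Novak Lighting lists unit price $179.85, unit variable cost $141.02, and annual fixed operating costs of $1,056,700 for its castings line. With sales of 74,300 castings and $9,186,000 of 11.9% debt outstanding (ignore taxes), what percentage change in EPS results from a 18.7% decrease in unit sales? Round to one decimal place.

Total contribution margin = 74,300 × $38.83 = $2,885,069.00.
Operating income = contribution − fixed costs = $2,885,069.00 − $1,056,700 = $1,828,369.00.
After interest of $1,093,134.00, pre-tax earnings = $735,235.00.
Degree of combined leverage = contribution ÷ (EBIT − I) = $2,885,069.00 ÷ $735,235.00 = 3.9240.
%ΔEPS = DCL × %ΔSales = 3.9240 × -18.7% = -73.4%.

-73.4%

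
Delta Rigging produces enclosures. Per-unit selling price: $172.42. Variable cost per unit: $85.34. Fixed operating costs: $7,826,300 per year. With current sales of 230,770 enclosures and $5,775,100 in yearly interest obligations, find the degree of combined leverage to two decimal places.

Contribution at this volume is 230,770 × $87.08 = $20,095,451.60.
EBIT = $20,095,451.60 − $7,826,300 = $12,269,151.60. Interest = $5,775,100.00.
DOL = $20,095,451.60 ÷ $12,269,151.60 = 1.6379; DFL = $12,269,151.60 ÷ $6,494,051.60 = 1.8893.
DCL = DOL × DFL = 1.6379 × 1.8893 = 3.0945.

3.09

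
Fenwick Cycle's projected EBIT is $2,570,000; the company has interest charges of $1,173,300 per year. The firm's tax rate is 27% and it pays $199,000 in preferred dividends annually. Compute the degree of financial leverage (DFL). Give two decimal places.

2.29

Interest = $1,173,300.00.
Preferred dividends grossed up pre-tax: $199,000 / (1 − 0.27) = $272,602.74.
DFL = EBIT ÷ [EBIT − I − D_p/(1−t)] = $2,570,000 ÷ [$2,570,000 − $1,173,300.00 − $272,602.74] = $2,570,000 ÷ $1,124,097.26 = 2.2863.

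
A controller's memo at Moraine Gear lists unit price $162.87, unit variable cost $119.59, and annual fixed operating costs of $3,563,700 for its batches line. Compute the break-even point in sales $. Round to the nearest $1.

$13,410,809

Contribution margin per unit = $162.87 − $119.59 = $43.28, a CM ratio of $43.28 ÷ $162.87 = 0.2657.
Break-even revenue = fixed costs × price ÷ CM = $3,563,700 × $162.87 ÷ $43.28 = $13,410,809.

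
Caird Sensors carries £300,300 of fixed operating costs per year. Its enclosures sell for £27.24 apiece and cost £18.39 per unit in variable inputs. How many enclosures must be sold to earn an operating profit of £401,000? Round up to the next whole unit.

Unit CM = price − variable cost = £27.24 − £18.39 = £8.85.
Units = (FC + target) / CM = (£300,300 + £401,000) / £8.85 = 79,242.94, so 79,243 enclosures.

79,243 enclosures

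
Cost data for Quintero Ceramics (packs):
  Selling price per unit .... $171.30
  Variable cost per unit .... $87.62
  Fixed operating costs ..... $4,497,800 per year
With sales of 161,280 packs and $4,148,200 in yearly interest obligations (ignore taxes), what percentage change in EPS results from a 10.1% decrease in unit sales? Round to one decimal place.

-28.1%

Total contribution margin = 161,280 × $83.68 = $13,495,910.40.
Subtracting fixed costs: EBIT = $13,495,910.40 − $4,497,800 = $8,998,110.40.
After interest of $4,148,200.00, pre-tax earnings = $4,849,910.40.
DCL = total CM / (EBIT − I) = $13,495,910.40 / $4,849,910.40 = 2.7827.
%ΔEPS = DCL × %ΔSales = 2.7827 × -10.1% = -28.1%.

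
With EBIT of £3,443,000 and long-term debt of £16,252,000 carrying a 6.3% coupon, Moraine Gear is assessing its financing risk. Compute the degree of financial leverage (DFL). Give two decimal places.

Interest = £1,023,876.00.
DFL = EBIT ÷ (EBIT − I) = £3,443,000 ÷ (£3,443,000 − £1,023,876.00) = £3,443,000 ÷ £2,419,124.00 = 1.4232.

1.42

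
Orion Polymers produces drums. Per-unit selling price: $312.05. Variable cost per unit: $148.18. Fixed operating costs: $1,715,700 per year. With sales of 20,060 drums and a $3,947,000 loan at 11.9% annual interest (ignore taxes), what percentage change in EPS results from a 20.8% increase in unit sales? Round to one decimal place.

At 20,060 units, contribution = 20,060 × $163.87 = $3,287,232.20.
Subtracting fixed costs: EBIT = $3,287,232.20 − $1,715,700 = $1,571,532.20.
Interest = $469,693.00, so EBIT − I = $1,101,839.20.
Degree of combined leverage = contribution ÷ (EBIT − I) = $3,287,232.20 ÷ $1,101,839.20 = 2.9834.
EPS therefore changes by 2.9834 × (+20.8%) = +62.1%.

+62.1%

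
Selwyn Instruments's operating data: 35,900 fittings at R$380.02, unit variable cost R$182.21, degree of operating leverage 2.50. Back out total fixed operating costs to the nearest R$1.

R$4,260,827

At 35,900 units, contribution = 35,900 × R$197.81 = R$7,101,379.00.
Since DOL = CM ÷ EBIT, EBIT = R$7,101,379.00 ÷ 2.50 = R$2,840,551.60.
And FC = contribution − EBIT = R$7,101,379.00 − R$2,840,551.60 = R$4,260,827.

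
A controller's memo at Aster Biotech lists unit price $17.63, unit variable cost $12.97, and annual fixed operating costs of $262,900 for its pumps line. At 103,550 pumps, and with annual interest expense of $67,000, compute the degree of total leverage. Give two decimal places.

At 103,550 units, contribution = 103,550 × $4.66 = $482,543.00.
Operating income = contribution − fixed costs = $482,543.00 − $262,900 = $219,643.00. Interest = $67,000.00, so EBIT − I = $152,643.00.
DCL = contribution ÷ (EBIT − I) = $482,543.00 ÷ $152,643.00 = 3.1613.

3.16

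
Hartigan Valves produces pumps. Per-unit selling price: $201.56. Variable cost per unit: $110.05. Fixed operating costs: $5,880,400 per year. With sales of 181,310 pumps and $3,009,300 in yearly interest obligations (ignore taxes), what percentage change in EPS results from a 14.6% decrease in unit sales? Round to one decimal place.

At 181,310 units, contribution = 181,310 × $91.51 = $16,591,678.10.
EBIT = $16,591,678.10 − $5,880,400 = $10,711,278.10.
Interest = $3,009,300.00, so EBIT − I = $7,701,978.10.
DCL = total CM / (EBIT − I) = $16,591,678.10 / $7,701,978.10 = 2.1542.
EPS therefore changes by 2.1542 × (-14.6%) = -31.5%.

-31.5%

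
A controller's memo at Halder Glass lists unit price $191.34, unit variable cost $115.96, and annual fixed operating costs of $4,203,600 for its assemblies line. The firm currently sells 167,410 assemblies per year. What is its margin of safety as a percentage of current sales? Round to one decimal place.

66.7%

Unit CM = price − variable cost = $191.34 − $115.96 = $75.38. Break-even units = $4,203,600 ÷ $75.38 = 55,765.46; break-even revenue = 55,765.46 × $191.34 = $10,670,162.17.
Current sales = 167,410 × $191.34 = $32,032,229.40.
Margin of safety = ($32,032,229.40 − $10,670,162.17) ÷ $32,032,229.40 = 66.7%.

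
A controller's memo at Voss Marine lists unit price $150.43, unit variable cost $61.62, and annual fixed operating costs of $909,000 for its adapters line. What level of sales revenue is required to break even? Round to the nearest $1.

CM per unit = $150.43 − $61.62 = $88.81; CM ratio = $88.81 / $150.43 = 0.5904.
Break-even sales = FC ÷ CM ratio = $909,000 × $150.43 / $88.81 = $1,539,701.

$1,539,701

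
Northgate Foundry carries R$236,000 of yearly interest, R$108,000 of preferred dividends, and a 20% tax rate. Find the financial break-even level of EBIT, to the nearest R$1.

R$371,000

Preferred dividends are paid after tax, so their pre-tax equivalent is R$108,000 ÷ (1 − 0.20) = R$135,000.00.
Financial break-even EBIT = interest + D_p ÷ (1 − t) = R$236,000 + R$135,000.00 = R$371,000.00.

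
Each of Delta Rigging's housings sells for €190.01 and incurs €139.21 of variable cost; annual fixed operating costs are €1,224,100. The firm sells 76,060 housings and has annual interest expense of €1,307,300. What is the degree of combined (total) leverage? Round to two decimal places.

At 76,060 units, contribution = 76,060 × €50.80 = €3,863,848.00.
EBIT = €3,863,848.00 − €1,224,100 = €2,639,748.00. Interest = €1,307,300.00, so EBIT − I = €1,332,448.00.
Degree of total leverage = total CM / (EBIT − interest) = €3,863,848.00 / €1,332,448.00 = 2.8998.

2.90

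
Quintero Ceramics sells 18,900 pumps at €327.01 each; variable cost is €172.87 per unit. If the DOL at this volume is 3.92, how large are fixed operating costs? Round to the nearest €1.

€2,170,071

Contribution at this volume is 18,900 × €154.14 = €2,913,246.00.
DOL = contribution / EBIT, so EBIT = €2,913,246.00 / 3.92 = €743,175.00.
And FC = contribution − EBIT = €2,913,246.00 − €743,175.00 = €2,170,071.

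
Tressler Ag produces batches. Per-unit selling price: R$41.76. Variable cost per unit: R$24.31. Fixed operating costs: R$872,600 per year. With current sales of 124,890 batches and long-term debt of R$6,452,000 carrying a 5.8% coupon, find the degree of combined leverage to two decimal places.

2.34

Total contribution margin = 124,890 × R$17.45 = R$2,179,330.50.
EBIT = R$2,179,330.50 − R$872,600 = R$1,306,730.50. Interest = R$374,216.00, so EBIT − I = R$932,514.50.
DCL = contribution ÷ (EBIT − I) = R$2,179,330.50 ÷ R$932,514.50 = 2.3370.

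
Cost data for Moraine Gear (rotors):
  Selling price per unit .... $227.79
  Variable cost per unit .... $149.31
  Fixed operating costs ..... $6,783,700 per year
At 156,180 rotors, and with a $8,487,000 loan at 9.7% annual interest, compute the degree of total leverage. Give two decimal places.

2.64

At 156,180 units, contribution = 156,180 × $78.48 = $12,257,006.40.
Subtracting fixed costs: EBIT = $12,257,006.40 − $6,783,700 = $5,473,306.40. Interest = $823,239.00, so EBIT − I = $4,650,067.40.
DCL = contribution ÷ (EBIT − I) = $12,257,006.40 ÷ $4,650,067.40 = 2.6359.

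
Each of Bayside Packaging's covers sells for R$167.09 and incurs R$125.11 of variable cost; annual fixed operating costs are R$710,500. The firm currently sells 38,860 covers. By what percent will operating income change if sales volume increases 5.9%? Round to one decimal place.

Total contribution margin = 38,860 × R$41.98 = R$1,631,342.80.
EBIT = R$1,631,342.80 − R$710,500 = R$920,842.80.
Degree of operating leverage = R$1,631,342.80 / R$920,842.80 = 1.7716.
So EBIT moves 1.7716 × (+5.9%) = +10.5%.

+10.5%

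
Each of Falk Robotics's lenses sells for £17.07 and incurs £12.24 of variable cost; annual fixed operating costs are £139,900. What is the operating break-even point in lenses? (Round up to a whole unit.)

Contribution margin per unit = £17.07 − £12.24 = £4.83.
Break-even volume = fixed costs ÷ CM per unit = £139,900 ÷ £4.83 = 28,964.80, so 28,965 lenses.

28,965 lenses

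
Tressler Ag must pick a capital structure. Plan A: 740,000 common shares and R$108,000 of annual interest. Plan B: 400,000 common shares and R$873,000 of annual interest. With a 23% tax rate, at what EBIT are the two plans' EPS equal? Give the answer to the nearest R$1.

At indifference, (EBIT − 108,000)(1 − t)/740,000 = (EBIT − 873,000)(1 − t)/400,000.
Cancelling (1 − t) and cross-multiplying: 400,000·(EBIT − 108,000) = 740,000·(EBIT − 873,000).
EBIT × (740,000 − 400,000) = 873,000 × 740,000 − 108,000 × 400,000 = 602,820,000,000, so EBIT = 602,820,000,000 ÷ 340,000 = 1,773,000.00.

R$1,773,000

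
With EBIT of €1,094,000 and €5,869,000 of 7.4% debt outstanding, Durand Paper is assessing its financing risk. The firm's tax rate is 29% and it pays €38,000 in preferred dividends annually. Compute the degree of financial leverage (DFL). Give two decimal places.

Annual interest charges come to €434,306.00.
Pre-tax preferred-dividend burden = €38,000 ÷ (1 − 0.29) = €53,521.13.
DFL = EBIT ÷ [EBIT − I − D_p/(1−t)] = €1,094,000 ÷ [€1,094,000 − €434,306.00 − €53,521.13] = €1,094,000 ÷ €606,172.87 = 1.8048.

1.80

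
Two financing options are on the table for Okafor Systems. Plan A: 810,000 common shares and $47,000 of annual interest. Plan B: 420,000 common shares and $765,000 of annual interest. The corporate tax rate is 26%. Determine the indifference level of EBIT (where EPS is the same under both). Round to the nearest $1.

Set EPS_A = EPS_B: (EBIT − $47,000)(1 − 0.26) ÷ 810,000 = (EBIT − $765,000)(1 − 0.26) ÷ 420,000.
Cancelling (1 − t) and cross-multiplying: 420,000·(EBIT − 47,000) = 810,000·(EBIT − 765,000).
Solving, EBIT = (765,000·810,000 − 47,000·420,000) / (810,000 − 420,000) = 599,910,000,000 / 390,000 = 1,538,230.77.

$1,538,231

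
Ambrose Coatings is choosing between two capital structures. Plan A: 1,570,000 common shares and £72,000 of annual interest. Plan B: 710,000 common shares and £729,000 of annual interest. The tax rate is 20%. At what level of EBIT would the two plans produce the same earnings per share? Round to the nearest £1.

£1,271,407

At indifference, (EBIT − 72,000)(1 − t)/1,570,000 = (EBIT − 729,000)(1 − t)/710,000.
Cancelling (1 − t) and cross-multiplying: 710,000·(EBIT − 72,000) = 1,570,000·(EBIT − 729,000).
EBIT × (1,570,000 − 710,000) = 729,000 × 1,570,000 − 72,000 × 710,000 = 1,093,410,000,000, so EBIT = 1,093,410,000,000 ÷ 860,000 = 1,271,406.98.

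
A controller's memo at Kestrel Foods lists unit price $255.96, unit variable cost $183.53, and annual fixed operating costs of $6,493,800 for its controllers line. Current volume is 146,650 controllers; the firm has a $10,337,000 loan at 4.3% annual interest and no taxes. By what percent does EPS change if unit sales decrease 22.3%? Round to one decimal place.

Total contribution margin = 146,650 × $72.43 = $10,621,859.50.
Subtracting fixed costs: EBIT = $10,621,859.50 − $6,493,800 = $4,128,059.50.
Interest = $444,491.00, so EBIT − I = $3,683,568.50.
DCL = total CM / (EBIT − I) = $10,621,859.50 / $3,683,568.50 = 2.8836.
%ΔEPS = DCL × %ΔSales = 2.8836 × -22.3% = -64.3%.

-64.3%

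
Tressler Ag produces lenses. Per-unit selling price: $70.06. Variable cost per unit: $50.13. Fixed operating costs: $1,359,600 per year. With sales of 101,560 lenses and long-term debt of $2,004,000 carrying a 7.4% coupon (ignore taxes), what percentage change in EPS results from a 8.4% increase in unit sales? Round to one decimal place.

+32.9%

At 101,560 units, contribution = 101,560 × $19.93 = $2,024,090.80.
Subtracting fixed costs: EBIT = $2,024,090.80 − $1,359,600 = $664,490.80.
After interest of $148,296.00, pre-tax earnings = $516,194.80.
DCL = total CM / (EBIT − I) = $2,024,090.80 / $516,194.80 = 3.9212.
%ΔEPS = DCL × %ΔSales = 3.9212 × +8.4% = +32.9%.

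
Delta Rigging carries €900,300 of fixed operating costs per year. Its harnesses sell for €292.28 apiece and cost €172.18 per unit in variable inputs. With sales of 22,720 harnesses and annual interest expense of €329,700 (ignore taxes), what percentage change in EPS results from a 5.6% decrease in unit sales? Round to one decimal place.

-10.2%

Contribution at this volume is 22,720 × €120.10 = €2,728,672.00.
EBIT = €2,728,672.00 − €900,300 = €1,828,372.00.
Interest = €329,700.00, so EBIT − I = €1,498,672.00.
Degree of combined leverage = contribution ÷ (EBIT − I) = €2,728,672.00 ÷ €1,498,672.00 = 1.8207.
EPS therefore changes by 1.8207 × (-5.6%) = -10.2%.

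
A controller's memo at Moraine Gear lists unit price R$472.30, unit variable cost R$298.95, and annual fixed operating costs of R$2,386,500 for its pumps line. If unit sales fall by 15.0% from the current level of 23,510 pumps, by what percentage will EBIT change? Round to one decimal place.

-36.2%

At 23,510 units, contribution = 23,510 × R$173.35 = R$4,075,458.50.
Operating income = contribution − fixed costs = R$4,075,458.50 − R$2,386,500 = R$1,688,958.50.
DOL = contribution ÷ EBIT = R$4,075,458.50 ÷ R$1,688,958.50 = 2.4130.
%ΔEBIT = DOL × %ΔSales = 2.4130 × -15.0% = -36.2%.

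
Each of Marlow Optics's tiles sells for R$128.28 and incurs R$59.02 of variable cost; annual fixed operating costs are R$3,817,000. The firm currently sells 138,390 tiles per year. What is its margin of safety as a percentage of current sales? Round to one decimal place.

60.2%

Contribution margin per unit = R$128.28 − R$59.02 = R$69.26. Break-even units = R$3,817,000 ÷ R$69.26 = 55,111.18; break-even revenue = 55,111.18 × R$128.28 = R$7,069,661.57.
Actual sales revenue = 138,390 × R$128.28 = R$17,752,669.20.
Margin of safety = (R$17,752,669.20 − R$7,069,661.57) ÷ R$17,752,669.20 = 60.2%.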